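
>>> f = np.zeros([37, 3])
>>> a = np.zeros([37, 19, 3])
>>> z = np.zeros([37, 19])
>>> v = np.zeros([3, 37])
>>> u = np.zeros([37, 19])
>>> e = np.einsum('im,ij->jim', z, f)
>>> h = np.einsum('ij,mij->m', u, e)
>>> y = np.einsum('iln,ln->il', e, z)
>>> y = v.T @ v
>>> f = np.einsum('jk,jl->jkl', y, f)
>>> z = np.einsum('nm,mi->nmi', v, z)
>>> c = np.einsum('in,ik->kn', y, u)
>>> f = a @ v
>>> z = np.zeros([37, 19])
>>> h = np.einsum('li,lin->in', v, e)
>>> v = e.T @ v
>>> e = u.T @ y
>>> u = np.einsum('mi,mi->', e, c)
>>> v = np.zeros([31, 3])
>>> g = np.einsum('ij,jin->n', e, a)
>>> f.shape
(37, 19, 37)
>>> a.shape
(37, 19, 3)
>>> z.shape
(37, 19)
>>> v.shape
(31, 3)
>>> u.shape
()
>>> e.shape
(19, 37)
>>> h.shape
(37, 19)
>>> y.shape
(37, 37)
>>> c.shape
(19, 37)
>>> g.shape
(3,)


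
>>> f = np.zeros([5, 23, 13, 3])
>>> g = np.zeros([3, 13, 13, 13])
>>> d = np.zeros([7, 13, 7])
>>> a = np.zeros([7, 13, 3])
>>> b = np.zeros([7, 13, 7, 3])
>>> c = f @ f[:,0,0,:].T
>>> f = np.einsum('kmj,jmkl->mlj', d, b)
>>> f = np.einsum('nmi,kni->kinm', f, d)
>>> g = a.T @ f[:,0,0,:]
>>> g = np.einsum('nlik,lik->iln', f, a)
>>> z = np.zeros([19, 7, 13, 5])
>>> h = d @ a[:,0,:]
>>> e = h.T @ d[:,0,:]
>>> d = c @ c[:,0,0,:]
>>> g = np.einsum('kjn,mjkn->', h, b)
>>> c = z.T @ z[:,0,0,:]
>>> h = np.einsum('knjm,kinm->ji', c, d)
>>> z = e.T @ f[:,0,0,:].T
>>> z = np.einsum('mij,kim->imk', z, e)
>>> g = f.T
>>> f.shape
(7, 7, 13, 3)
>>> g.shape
(3, 13, 7, 7)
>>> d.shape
(5, 23, 13, 5)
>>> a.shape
(7, 13, 3)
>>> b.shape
(7, 13, 7, 3)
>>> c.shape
(5, 13, 7, 5)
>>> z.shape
(13, 7, 3)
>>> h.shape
(7, 23)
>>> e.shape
(3, 13, 7)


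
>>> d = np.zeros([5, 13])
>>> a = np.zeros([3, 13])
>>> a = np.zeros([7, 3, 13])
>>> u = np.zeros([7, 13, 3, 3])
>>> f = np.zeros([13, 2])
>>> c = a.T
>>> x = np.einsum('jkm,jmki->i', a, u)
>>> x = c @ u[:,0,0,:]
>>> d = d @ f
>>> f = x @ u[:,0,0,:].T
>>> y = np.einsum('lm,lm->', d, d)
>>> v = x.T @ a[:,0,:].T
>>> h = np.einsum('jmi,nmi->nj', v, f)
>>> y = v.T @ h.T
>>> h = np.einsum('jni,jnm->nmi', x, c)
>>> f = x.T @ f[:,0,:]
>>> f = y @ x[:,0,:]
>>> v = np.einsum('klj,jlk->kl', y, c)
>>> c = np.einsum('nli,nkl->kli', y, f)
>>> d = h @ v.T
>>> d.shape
(3, 7, 7)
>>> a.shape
(7, 3, 13)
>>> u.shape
(7, 13, 3, 3)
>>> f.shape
(7, 3, 3)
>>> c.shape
(3, 3, 13)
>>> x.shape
(13, 3, 3)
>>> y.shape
(7, 3, 13)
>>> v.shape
(7, 3)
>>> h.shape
(3, 7, 3)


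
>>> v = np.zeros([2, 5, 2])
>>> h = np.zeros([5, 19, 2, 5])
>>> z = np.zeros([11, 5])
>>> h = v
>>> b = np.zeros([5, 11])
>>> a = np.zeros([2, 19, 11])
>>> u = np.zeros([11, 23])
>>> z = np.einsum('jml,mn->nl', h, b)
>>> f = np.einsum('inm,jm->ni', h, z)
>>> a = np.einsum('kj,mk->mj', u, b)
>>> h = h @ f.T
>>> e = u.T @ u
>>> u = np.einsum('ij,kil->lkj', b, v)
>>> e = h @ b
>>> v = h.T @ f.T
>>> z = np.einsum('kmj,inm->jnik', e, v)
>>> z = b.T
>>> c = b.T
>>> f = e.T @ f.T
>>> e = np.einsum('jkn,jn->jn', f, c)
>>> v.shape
(5, 5, 5)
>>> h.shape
(2, 5, 5)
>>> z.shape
(11, 5)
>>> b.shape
(5, 11)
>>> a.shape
(5, 23)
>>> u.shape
(2, 2, 11)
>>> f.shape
(11, 5, 5)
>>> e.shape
(11, 5)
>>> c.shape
(11, 5)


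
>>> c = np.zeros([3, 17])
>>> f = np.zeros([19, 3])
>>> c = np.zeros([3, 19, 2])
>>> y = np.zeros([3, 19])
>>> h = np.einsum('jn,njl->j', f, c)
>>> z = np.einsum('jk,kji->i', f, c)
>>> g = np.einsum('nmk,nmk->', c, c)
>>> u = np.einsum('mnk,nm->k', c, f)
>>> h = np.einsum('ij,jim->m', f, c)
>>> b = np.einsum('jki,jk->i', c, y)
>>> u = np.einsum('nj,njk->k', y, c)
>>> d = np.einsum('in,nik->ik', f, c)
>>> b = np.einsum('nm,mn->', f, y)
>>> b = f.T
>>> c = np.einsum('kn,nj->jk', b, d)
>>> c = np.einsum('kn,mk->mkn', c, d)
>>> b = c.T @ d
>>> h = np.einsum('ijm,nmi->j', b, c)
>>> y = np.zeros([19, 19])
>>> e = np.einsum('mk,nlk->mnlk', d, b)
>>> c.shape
(19, 2, 3)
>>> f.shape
(19, 3)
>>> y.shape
(19, 19)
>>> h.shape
(2,)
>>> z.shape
(2,)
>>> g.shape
()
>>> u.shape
(2,)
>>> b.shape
(3, 2, 2)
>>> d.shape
(19, 2)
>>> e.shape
(19, 3, 2, 2)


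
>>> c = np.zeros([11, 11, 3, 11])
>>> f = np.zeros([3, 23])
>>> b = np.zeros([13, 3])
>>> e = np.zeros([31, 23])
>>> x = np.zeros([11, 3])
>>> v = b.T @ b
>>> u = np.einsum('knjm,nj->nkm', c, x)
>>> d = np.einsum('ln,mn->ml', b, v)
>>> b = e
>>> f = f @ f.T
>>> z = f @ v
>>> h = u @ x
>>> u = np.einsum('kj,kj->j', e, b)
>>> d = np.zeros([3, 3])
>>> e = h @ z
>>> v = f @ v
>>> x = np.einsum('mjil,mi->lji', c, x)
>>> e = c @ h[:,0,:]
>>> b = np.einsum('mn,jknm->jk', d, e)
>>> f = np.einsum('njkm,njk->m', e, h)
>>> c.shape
(11, 11, 3, 11)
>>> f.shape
(3,)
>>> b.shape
(11, 11)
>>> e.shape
(11, 11, 3, 3)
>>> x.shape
(11, 11, 3)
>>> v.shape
(3, 3)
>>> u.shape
(23,)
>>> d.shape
(3, 3)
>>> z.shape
(3, 3)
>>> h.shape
(11, 11, 3)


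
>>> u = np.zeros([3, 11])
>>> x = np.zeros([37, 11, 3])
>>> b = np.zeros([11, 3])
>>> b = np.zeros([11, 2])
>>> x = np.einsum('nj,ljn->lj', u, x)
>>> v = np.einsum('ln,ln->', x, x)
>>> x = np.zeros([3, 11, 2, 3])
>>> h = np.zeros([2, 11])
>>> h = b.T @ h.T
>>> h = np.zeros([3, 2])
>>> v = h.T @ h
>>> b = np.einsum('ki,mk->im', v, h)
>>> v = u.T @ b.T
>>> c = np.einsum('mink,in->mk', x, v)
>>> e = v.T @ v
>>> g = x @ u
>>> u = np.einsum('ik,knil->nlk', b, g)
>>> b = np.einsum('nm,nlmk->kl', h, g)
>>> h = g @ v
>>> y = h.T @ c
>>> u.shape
(11, 11, 3)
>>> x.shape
(3, 11, 2, 3)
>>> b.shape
(11, 11)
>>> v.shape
(11, 2)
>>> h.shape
(3, 11, 2, 2)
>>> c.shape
(3, 3)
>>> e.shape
(2, 2)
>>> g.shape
(3, 11, 2, 11)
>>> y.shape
(2, 2, 11, 3)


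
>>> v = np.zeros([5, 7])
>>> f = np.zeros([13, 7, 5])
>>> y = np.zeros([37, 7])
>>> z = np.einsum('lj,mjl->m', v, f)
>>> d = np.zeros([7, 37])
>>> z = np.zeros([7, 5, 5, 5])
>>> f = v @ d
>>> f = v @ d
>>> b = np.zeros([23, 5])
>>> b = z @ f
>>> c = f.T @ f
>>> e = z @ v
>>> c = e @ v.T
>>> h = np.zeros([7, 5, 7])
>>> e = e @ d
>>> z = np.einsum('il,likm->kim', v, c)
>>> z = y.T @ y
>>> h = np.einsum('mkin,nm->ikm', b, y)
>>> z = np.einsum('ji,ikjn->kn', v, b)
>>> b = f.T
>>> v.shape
(5, 7)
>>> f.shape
(5, 37)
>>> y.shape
(37, 7)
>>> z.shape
(5, 37)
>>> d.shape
(7, 37)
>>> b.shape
(37, 5)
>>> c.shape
(7, 5, 5, 5)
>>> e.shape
(7, 5, 5, 37)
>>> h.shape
(5, 5, 7)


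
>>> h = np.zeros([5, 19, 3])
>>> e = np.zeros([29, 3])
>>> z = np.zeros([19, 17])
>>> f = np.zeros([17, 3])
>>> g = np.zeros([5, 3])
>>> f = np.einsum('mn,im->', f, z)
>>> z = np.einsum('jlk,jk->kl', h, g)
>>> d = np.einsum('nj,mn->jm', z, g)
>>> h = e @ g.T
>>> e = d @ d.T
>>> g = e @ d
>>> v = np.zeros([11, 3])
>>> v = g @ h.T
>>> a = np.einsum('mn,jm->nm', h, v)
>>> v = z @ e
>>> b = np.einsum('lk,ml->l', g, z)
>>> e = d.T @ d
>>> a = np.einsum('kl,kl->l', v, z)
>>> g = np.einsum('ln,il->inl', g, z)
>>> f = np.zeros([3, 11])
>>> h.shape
(29, 5)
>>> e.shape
(5, 5)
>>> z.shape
(3, 19)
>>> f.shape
(3, 11)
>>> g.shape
(3, 5, 19)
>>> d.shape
(19, 5)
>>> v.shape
(3, 19)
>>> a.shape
(19,)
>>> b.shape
(19,)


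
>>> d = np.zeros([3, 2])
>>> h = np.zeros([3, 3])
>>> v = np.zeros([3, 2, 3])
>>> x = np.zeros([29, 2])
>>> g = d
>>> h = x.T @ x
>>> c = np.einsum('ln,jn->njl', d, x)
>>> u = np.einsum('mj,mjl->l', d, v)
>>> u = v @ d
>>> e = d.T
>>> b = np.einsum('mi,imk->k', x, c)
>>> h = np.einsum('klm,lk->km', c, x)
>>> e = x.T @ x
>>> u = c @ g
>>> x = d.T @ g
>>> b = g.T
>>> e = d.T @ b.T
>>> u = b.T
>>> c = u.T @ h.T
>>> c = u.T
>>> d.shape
(3, 2)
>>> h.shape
(2, 3)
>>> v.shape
(3, 2, 3)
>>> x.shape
(2, 2)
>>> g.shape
(3, 2)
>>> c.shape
(2, 3)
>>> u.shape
(3, 2)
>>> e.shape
(2, 2)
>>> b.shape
(2, 3)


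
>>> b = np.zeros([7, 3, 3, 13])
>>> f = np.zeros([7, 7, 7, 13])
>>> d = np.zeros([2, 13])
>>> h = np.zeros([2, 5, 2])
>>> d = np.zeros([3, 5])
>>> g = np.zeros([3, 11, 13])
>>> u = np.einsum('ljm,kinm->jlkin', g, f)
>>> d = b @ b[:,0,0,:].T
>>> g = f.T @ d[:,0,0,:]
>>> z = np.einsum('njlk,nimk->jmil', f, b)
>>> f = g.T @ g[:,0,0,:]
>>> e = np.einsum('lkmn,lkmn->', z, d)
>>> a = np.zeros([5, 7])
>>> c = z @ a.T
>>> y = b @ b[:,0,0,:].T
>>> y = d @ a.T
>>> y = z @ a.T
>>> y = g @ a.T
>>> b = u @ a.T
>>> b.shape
(11, 3, 7, 7, 5)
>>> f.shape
(7, 7, 7, 7)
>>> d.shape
(7, 3, 3, 7)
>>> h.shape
(2, 5, 2)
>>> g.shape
(13, 7, 7, 7)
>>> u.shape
(11, 3, 7, 7, 7)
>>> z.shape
(7, 3, 3, 7)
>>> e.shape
()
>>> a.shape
(5, 7)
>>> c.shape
(7, 3, 3, 5)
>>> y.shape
(13, 7, 7, 5)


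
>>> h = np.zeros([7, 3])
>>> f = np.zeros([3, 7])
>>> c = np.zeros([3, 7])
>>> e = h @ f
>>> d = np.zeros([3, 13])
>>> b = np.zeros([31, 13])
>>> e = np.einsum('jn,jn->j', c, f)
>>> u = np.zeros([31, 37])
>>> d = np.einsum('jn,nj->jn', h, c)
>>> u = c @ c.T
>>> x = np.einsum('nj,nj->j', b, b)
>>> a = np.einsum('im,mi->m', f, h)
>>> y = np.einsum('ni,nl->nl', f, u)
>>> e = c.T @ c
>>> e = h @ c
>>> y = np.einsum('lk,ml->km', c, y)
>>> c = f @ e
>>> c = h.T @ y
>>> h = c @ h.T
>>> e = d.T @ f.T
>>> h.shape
(3, 7)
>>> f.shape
(3, 7)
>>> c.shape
(3, 3)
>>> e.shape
(3, 3)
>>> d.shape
(7, 3)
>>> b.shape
(31, 13)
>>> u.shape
(3, 3)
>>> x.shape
(13,)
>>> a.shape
(7,)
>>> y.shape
(7, 3)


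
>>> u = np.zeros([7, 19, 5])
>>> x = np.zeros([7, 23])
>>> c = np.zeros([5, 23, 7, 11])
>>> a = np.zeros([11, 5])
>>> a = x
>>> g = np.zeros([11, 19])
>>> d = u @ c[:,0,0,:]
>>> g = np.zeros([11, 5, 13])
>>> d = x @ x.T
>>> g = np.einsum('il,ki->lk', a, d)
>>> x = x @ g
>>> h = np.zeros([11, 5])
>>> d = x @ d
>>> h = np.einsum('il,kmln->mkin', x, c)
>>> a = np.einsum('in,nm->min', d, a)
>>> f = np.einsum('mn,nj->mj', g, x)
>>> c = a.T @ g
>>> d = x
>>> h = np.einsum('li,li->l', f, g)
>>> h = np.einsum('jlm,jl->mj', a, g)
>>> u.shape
(7, 19, 5)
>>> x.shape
(7, 7)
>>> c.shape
(7, 7, 7)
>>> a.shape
(23, 7, 7)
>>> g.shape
(23, 7)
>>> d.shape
(7, 7)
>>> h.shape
(7, 23)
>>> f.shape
(23, 7)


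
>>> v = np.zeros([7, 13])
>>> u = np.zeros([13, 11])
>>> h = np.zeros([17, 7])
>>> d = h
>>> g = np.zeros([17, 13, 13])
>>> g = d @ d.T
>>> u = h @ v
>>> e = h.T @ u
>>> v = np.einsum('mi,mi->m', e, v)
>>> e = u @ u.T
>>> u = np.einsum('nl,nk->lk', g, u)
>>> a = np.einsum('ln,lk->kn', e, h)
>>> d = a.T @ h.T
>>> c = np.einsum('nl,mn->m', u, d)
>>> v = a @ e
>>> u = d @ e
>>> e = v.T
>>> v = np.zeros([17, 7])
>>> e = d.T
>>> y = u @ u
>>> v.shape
(17, 7)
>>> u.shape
(17, 17)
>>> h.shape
(17, 7)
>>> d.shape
(17, 17)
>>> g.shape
(17, 17)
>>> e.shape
(17, 17)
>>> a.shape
(7, 17)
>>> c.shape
(17,)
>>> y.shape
(17, 17)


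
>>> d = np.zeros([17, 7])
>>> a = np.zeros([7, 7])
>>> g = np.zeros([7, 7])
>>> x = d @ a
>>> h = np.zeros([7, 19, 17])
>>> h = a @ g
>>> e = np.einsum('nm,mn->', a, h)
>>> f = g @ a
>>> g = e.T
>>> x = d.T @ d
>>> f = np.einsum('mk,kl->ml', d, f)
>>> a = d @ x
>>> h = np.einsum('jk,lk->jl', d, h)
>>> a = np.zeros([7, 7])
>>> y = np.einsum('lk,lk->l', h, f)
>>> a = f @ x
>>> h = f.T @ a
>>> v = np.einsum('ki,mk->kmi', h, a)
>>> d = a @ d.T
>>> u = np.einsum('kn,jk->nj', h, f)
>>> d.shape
(17, 17)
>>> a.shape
(17, 7)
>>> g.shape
()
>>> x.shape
(7, 7)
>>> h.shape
(7, 7)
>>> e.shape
()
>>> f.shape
(17, 7)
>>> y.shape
(17,)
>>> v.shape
(7, 17, 7)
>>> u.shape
(7, 17)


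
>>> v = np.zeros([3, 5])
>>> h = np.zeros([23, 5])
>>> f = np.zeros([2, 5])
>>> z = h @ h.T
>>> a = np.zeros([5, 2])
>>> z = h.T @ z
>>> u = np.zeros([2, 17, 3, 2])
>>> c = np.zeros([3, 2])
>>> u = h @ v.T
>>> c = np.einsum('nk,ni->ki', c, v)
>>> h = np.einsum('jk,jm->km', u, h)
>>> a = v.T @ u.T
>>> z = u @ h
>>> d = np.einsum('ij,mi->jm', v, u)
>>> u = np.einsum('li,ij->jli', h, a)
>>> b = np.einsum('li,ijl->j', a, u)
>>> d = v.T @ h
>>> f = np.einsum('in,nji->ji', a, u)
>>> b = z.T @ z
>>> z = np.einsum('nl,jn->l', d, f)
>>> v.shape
(3, 5)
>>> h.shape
(3, 5)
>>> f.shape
(3, 5)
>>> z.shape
(5,)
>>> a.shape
(5, 23)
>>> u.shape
(23, 3, 5)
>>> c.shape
(2, 5)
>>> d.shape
(5, 5)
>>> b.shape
(5, 5)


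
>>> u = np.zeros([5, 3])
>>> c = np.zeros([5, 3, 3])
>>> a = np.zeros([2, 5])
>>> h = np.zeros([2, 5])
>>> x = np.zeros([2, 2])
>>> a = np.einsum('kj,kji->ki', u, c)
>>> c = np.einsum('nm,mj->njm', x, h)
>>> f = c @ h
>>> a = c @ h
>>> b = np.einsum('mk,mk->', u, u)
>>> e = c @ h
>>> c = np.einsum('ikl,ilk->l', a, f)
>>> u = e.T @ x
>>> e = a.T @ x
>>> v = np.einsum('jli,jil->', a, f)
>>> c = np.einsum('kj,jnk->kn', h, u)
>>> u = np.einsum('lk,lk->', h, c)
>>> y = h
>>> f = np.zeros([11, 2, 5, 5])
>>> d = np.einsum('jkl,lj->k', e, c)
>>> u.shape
()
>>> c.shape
(2, 5)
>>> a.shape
(2, 5, 5)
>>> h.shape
(2, 5)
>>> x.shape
(2, 2)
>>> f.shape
(11, 2, 5, 5)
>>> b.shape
()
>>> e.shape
(5, 5, 2)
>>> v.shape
()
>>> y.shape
(2, 5)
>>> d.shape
(5,)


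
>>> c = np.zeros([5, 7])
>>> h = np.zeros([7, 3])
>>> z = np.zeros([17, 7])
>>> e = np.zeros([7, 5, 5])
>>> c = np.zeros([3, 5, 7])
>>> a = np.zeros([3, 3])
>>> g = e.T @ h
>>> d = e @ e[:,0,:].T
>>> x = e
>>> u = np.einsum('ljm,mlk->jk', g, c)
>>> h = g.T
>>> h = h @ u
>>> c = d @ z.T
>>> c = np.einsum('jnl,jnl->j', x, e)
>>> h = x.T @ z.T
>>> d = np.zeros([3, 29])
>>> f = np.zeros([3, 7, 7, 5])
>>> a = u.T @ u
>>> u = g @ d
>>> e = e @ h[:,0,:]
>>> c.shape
(7,)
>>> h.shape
(5, 5, 17)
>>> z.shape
(17, 7)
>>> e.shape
(7, 5, 17)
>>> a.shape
(7, 7)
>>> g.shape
(5, 5, 3)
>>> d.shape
(3, 29)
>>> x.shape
(7, 5, 5)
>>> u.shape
(5, 5, 29)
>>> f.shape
(3, 7, 7, 5)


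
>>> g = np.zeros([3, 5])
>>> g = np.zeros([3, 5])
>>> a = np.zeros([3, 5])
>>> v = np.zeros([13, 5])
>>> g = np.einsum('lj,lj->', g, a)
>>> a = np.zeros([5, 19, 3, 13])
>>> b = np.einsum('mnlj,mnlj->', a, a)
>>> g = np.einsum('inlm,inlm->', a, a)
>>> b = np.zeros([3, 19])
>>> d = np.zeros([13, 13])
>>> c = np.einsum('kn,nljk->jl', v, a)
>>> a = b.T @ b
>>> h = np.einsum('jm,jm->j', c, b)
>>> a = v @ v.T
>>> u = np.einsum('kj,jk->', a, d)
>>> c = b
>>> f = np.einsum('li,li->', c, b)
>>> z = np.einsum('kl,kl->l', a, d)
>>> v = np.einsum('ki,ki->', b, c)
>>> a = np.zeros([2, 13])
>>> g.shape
()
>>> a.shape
(2, 13)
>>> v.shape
()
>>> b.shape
(3, 19)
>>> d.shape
(13, 13)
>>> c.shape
(3, 19)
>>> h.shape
(3,)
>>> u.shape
()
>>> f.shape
()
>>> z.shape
(13,)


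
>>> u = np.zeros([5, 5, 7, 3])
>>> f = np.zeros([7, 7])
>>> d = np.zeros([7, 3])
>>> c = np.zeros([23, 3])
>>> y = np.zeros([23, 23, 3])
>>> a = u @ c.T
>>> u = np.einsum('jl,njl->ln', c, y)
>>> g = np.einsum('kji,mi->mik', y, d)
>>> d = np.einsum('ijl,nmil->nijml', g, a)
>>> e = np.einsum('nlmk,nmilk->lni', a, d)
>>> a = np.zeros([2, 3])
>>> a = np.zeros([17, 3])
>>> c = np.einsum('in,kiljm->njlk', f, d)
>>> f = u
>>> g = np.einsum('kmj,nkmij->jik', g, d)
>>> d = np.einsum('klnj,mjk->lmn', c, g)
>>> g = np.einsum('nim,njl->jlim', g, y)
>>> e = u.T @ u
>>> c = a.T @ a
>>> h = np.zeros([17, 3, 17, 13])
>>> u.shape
(3, 23)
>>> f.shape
(3, 23)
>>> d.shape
(5, 23, 3)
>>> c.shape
(3, 3)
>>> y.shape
(23, 23, 3)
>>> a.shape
(17, 3)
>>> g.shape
(23, 3, 5, 7)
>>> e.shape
(23, 23)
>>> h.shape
(17, 3, 17, 13)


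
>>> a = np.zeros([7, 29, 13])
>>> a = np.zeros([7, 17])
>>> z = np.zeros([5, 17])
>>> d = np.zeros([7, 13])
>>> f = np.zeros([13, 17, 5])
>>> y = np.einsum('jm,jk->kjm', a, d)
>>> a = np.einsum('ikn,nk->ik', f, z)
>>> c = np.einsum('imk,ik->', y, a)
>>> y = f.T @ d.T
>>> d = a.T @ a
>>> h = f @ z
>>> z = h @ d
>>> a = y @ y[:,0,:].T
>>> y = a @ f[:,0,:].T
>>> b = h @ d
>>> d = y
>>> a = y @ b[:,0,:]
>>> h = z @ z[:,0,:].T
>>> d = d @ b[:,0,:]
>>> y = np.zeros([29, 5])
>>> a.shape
(5, 17, 17)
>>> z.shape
(13, 17, 17)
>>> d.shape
(5, 17, 17)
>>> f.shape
(13, 17, 5)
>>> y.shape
(29, 5)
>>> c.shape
()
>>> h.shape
(13, 17, 13)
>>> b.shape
(13, 17, 17)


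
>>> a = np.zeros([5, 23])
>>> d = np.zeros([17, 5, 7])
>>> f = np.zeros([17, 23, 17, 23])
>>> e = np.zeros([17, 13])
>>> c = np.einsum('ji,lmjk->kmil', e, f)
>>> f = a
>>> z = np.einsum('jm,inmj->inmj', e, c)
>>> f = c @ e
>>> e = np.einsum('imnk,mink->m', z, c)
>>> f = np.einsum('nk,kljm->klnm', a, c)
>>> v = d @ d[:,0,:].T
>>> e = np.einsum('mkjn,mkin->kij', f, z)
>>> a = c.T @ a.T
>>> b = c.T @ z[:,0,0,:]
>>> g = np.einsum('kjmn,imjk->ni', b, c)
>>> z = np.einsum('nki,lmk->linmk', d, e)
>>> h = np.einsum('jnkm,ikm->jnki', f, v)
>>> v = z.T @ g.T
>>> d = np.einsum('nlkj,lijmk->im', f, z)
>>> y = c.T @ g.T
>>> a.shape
(17, 13, 23, 5)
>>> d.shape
(7, 13)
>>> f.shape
(23, 23, 5, 17)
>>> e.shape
(23, 13, 5)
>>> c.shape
(23, 23, 13, 17)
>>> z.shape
(23, 7, 17, 13, 5)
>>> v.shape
(5, 13, 17, 7, 17)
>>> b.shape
(17, 13, 23, 17)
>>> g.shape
(17, 23)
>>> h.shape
(23, 23, 5, 17)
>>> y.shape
(17, 13, 23, 17)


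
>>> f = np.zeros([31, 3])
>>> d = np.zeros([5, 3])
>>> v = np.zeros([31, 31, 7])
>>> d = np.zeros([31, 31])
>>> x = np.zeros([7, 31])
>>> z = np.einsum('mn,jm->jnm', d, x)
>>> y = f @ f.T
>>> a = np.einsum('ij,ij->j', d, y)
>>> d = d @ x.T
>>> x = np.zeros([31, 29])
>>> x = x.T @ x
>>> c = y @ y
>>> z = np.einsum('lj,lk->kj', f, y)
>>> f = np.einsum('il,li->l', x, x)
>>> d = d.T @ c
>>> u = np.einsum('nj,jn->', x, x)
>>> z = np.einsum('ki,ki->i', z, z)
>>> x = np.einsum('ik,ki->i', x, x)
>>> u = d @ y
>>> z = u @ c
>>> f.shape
(29,)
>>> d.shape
(7, 31)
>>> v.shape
(31, 31, 7)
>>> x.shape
(29,)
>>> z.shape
(7, 31)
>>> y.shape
(31, 31)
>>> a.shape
(31,)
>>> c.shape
(31, 31)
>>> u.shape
(7, 31)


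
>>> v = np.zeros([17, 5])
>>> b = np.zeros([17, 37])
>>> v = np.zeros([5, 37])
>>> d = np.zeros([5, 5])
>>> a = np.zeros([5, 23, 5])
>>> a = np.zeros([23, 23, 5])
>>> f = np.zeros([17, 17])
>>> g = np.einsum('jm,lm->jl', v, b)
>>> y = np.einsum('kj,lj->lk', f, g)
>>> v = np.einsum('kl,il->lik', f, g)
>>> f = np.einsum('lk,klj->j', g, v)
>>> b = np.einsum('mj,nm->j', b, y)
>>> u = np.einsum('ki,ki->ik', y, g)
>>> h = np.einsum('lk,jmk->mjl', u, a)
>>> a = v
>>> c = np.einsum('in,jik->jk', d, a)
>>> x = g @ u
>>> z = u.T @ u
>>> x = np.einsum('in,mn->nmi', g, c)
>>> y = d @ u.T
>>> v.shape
(17, 5, 17)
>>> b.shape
(37,)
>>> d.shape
(5, 5)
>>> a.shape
(17, 5, 17)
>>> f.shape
(17,)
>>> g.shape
(5, 17)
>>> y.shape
(5, 17)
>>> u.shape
(17, 5)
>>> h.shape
(23, 23, 17)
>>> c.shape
(17, 17)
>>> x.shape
(17, 17, 5)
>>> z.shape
(5, 5)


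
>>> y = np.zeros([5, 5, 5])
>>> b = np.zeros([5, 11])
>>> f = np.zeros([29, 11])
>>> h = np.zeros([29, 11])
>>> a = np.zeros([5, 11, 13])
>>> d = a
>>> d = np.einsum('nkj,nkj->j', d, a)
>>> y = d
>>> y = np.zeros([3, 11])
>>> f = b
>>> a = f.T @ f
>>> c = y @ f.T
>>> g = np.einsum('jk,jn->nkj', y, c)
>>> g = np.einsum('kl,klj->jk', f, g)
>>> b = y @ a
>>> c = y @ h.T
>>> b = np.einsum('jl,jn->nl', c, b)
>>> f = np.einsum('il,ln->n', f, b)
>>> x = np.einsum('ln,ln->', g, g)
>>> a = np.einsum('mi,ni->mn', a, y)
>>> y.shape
(3, 11)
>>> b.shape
(11, 29)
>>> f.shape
(29,)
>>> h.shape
(29, 11)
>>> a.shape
(11, 3)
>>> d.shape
(13,)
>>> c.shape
(3, 29)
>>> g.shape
(3, 5)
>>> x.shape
()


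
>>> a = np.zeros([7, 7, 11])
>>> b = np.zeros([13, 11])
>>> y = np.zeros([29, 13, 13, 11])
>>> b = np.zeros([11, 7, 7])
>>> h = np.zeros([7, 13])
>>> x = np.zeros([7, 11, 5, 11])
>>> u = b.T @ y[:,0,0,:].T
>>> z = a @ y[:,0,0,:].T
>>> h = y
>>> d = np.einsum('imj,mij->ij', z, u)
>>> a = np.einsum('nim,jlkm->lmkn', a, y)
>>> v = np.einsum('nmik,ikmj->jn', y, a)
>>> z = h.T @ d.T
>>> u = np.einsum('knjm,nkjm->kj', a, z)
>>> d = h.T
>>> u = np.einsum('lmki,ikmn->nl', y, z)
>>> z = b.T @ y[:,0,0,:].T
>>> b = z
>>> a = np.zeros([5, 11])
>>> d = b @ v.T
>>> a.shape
(5, 11)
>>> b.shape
(7, 7, 29)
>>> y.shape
(29, 13, 13, 11)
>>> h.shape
(29, 13, 13, 11)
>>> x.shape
(7, 11, 5, 11)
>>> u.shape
(7, 29)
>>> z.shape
(7, 7, 29)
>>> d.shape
(7, 7, 7)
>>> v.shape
(7, 29)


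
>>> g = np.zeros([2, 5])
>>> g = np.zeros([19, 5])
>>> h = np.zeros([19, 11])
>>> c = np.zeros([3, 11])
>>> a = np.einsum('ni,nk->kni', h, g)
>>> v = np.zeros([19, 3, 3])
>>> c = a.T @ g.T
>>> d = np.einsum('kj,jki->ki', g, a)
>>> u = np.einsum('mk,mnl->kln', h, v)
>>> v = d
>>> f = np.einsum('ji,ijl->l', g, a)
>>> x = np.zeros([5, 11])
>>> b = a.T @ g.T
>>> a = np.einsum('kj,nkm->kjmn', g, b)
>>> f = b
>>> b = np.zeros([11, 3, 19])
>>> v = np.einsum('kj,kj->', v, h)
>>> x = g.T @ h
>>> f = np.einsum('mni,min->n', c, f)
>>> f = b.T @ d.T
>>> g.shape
(19, 5)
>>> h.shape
(19, 11)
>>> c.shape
(11, 19, 19)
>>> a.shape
(19, 5, 19, 11)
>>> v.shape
()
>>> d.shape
(19, 11)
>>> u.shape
(11, 3, 3)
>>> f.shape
(19, 3, 19)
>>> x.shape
(5, 11)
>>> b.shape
(11, 3, 19)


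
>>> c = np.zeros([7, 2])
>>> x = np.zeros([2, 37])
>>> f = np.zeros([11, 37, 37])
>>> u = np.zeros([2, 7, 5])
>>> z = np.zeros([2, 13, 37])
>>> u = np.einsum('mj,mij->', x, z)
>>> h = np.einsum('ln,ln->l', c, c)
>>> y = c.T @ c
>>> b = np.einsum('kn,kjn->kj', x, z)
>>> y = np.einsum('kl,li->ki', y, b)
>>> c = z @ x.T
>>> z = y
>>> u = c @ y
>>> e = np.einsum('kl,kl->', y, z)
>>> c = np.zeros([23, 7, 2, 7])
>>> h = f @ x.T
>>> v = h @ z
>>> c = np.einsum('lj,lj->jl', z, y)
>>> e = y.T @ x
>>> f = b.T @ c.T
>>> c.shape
(13, 2)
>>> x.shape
(2, 37)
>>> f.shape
(13, 13)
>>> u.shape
(2, 13, 13)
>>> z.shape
(2, 13)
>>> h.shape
(11, 37, 2)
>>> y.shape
(2, 13)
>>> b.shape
(2, 13)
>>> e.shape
(13, 37)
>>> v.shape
(11, 37, 13)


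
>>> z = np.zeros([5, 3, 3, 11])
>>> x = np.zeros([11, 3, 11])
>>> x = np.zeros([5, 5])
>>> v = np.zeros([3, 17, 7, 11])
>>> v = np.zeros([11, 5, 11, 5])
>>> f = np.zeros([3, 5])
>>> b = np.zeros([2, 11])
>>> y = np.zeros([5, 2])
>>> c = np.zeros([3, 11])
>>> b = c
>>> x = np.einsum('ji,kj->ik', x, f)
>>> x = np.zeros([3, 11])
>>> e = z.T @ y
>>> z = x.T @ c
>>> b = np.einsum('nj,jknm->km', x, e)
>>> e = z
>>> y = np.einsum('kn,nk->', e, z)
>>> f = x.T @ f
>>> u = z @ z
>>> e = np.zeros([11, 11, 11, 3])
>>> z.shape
(11, 11)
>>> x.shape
(3, 11)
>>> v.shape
(11, 5, 11, 5)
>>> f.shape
(11, 5)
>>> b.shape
(3, 2)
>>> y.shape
()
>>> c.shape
(3, 11)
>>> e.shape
(11, 11, 11, 3)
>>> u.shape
(11, 11)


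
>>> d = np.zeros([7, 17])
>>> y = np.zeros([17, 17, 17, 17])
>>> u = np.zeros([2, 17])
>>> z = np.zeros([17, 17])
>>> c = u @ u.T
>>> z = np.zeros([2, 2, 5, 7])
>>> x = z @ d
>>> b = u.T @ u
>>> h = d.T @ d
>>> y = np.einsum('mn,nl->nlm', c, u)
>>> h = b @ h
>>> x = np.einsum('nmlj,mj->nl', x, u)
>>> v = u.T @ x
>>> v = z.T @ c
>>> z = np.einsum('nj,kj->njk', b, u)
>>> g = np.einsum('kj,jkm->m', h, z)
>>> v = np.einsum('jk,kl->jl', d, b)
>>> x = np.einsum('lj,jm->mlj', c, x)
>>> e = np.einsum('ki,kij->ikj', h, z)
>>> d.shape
(7, 17)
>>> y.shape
(2, 17, 2)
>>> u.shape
(2, 17)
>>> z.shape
(17, 17, 2)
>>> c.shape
(2, 2)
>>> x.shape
(5, 2, 2)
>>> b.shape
(17, 17)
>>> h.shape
(17, 17)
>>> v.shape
(7, 17)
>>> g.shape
(2,)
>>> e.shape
(17, 17, 2)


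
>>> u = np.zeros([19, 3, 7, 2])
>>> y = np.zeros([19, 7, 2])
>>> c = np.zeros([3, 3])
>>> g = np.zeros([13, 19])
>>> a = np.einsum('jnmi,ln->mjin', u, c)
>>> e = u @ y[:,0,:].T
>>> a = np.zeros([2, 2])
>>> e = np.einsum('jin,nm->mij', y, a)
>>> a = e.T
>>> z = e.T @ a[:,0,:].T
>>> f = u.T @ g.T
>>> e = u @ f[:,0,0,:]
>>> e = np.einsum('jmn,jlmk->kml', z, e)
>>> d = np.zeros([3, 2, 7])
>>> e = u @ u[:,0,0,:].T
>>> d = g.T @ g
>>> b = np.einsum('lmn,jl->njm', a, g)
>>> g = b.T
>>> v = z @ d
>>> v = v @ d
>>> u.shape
(19, 3, 7, 2)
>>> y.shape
(19, 7, 2)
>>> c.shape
(3, 3)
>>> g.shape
(7, 13, 2)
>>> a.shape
(19, 7, 2)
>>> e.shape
(19, 3, 7, 19)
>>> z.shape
(19, 7, 19)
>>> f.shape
(2, 7, 3, 13)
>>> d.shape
(19, 19)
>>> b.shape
(2, 13, 7)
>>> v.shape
(19, 7, 19)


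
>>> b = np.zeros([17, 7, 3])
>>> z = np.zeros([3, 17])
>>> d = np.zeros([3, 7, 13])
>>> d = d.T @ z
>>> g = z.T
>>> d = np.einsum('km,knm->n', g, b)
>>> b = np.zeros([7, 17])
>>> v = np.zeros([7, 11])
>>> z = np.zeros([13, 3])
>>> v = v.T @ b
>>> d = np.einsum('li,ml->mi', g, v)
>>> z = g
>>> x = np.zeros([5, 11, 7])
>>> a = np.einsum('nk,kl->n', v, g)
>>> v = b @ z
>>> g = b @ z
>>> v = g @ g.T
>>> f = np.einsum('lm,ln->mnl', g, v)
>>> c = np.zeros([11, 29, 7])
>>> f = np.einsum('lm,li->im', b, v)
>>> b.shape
(7, 17)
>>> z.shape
(17, 3)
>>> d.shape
(11, 3)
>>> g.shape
(7, 3)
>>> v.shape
(7, 7)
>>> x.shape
(5, 11, 7)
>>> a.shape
(11,)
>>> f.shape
(7, 17)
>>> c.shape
(11, 29, 7)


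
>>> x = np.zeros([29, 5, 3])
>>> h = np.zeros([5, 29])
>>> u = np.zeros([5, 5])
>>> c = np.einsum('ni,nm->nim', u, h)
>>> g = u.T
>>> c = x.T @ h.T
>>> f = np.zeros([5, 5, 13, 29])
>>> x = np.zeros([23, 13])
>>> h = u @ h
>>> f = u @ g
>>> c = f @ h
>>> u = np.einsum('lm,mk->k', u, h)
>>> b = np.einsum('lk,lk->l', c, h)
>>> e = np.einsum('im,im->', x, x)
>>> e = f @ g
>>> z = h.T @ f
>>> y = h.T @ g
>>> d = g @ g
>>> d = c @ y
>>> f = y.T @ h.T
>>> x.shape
(23, 13)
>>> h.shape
(5, 29)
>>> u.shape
(29,)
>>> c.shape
(5, 29)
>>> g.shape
(5, 5)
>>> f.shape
(5, 5)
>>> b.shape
(5,)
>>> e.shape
(5, 5)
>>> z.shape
(29, 5)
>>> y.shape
(29, 5)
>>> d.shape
(5, 5)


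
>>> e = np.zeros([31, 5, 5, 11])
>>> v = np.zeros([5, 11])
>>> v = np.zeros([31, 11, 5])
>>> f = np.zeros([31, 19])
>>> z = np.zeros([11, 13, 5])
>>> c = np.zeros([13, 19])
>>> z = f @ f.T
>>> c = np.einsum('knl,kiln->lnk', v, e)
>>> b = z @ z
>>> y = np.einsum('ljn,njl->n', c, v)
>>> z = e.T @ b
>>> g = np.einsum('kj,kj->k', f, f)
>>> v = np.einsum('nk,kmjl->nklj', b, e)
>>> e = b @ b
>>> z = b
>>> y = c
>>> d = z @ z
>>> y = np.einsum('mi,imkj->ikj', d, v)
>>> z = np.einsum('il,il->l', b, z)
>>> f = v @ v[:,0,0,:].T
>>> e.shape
(31, 31)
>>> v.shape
(31, 31, 11, 5)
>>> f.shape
(31, 31, 11, 31)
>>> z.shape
(31,)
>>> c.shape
(5, 11, 31)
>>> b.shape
(31, 31)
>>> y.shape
(31, 11, 5)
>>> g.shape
(31,)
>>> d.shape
(31, 31)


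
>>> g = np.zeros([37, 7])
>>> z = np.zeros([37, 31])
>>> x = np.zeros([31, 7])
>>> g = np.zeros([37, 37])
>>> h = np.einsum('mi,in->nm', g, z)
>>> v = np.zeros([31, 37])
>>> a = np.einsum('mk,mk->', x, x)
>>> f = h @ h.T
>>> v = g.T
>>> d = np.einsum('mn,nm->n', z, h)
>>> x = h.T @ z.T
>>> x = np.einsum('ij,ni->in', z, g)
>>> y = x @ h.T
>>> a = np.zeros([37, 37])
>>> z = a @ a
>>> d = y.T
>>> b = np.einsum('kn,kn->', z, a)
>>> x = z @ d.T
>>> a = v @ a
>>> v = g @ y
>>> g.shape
(37, 37)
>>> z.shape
(37, 37)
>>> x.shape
(37, 31)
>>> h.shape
(31, 37)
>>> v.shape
(37, 31)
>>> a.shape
(37, 37)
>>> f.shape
(31, 31)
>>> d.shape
(31, 37)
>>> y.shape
(37, 31)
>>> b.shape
()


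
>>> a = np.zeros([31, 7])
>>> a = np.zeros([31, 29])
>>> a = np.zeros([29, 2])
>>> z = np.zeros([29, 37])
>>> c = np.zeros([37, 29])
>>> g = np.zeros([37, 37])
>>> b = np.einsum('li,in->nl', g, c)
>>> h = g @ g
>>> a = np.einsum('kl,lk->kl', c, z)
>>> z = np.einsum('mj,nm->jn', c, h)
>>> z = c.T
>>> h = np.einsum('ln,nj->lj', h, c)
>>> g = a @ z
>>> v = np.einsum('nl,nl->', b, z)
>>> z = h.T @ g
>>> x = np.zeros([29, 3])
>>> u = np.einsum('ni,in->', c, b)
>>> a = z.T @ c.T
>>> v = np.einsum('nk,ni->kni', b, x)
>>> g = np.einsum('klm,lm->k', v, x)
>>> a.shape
(37, 37)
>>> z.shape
(29, 37)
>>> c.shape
(37, 29)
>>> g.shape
(37,)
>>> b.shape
(29, 37)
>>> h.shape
(37, 29)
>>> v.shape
(37, 29, 3)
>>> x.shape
(29, 3)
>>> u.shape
()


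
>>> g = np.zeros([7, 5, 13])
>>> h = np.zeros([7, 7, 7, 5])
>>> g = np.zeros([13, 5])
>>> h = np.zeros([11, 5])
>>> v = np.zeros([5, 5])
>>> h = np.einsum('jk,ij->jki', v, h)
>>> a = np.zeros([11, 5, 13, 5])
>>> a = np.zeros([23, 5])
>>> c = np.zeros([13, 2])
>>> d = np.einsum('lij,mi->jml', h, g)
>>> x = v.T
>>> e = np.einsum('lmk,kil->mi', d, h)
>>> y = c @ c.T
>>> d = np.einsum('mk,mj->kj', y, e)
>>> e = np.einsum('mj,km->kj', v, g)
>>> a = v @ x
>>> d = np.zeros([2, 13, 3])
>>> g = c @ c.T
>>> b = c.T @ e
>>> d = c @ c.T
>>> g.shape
(13, 13)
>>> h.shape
(5, 5, 11)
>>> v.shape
(5, 5)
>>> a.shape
(5, 5)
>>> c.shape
(13, 2)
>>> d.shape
(13, 13)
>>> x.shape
(5, 5)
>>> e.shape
(13, 5)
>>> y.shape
(13, 13)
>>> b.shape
(2, 5)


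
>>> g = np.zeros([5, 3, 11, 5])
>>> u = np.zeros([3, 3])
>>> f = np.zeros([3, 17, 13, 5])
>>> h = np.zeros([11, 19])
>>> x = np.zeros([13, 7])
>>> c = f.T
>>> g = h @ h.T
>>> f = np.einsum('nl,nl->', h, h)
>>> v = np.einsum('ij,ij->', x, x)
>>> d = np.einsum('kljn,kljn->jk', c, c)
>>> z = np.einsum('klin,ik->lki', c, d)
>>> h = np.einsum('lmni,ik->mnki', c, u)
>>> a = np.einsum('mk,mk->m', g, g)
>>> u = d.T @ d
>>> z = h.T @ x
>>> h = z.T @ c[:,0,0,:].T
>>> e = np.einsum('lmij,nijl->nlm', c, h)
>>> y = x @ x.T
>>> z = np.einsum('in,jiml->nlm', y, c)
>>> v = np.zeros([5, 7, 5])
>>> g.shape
(11, 11)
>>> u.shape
(5, 5)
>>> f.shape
()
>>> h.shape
(7, 17, 3, 5)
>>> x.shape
(13, 7)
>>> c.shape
(5, 13, 17, 3)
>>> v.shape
(5, 7, 5)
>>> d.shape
(17, 5)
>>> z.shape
(13, 3, 17)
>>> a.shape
(11,)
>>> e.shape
(7, 5, 13)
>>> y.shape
(13, 13)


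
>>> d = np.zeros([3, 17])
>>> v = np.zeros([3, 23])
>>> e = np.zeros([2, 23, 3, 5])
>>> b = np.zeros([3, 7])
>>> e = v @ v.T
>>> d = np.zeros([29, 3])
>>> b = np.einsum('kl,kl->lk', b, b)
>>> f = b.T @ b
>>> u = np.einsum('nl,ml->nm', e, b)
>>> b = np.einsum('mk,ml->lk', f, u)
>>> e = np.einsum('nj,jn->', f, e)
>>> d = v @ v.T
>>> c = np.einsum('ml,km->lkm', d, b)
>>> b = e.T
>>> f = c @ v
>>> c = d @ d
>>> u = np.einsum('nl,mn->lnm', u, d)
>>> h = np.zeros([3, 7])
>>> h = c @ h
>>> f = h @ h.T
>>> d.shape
(3, 3)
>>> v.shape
(3, 23)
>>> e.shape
()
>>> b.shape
()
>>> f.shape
(3, 3)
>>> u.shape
(7, 3, 3)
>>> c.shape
(3, 3)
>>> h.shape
(3, 7)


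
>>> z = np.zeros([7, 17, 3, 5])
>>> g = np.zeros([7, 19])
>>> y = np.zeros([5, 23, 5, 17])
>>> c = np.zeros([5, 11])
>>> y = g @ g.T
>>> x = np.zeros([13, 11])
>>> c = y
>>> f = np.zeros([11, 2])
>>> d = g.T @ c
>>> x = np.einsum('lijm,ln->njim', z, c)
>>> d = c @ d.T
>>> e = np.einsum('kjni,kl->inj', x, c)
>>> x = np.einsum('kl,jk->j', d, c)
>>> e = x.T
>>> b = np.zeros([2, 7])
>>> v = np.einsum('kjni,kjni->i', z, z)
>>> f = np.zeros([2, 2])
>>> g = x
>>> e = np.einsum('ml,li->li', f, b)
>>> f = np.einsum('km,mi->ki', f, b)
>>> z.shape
(7, 17, 3, 5)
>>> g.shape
(7,)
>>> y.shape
(7, 7)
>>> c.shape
(7, 7)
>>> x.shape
(7,)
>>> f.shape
(2, 7)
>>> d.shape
(7, 19)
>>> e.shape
(2, 7)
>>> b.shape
(2, 7)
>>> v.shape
(5,)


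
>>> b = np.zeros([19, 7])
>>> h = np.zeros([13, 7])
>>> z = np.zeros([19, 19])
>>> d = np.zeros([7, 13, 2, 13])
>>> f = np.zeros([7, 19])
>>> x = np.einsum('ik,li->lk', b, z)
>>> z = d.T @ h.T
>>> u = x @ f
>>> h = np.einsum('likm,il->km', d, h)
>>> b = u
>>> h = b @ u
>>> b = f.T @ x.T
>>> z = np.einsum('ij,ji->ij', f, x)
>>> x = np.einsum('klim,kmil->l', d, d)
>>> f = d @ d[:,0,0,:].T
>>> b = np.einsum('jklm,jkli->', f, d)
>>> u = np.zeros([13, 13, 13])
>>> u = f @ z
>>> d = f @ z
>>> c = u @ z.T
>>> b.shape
()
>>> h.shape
(19, 19)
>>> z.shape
(7, 19)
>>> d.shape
(7, 13, 2, 19)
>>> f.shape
(7, 13, 2, 7)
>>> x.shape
(13,)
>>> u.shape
(7, 13, 2, 19)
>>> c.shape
(7, 13, 2, 7)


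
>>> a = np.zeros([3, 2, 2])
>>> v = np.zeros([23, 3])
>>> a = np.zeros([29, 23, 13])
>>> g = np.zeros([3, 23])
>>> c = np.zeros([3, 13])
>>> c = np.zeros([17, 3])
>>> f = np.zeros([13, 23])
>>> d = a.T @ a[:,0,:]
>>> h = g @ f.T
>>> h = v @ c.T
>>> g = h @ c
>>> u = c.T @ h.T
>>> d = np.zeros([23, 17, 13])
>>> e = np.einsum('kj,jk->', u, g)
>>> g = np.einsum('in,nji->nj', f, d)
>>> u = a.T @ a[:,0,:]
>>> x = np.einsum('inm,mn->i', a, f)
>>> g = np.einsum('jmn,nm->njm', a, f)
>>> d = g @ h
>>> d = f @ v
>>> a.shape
(29, 23, 13)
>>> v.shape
(23, 3)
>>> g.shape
(13, 29, 23)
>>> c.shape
(17, 3)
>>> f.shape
(13, 23)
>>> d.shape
(13, 3)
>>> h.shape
(23, 17)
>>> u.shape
(13, 23, 13)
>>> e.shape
()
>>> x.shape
(29,)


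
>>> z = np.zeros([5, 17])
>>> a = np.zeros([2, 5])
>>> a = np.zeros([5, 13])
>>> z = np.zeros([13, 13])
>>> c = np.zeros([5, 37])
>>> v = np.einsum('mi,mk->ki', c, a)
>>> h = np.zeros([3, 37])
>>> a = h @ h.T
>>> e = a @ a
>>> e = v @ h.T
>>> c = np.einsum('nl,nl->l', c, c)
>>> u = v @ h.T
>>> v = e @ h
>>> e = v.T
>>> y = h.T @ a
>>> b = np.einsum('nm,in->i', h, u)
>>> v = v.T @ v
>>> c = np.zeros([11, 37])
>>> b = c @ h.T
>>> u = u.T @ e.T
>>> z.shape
(13, 13)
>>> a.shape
(3, 3)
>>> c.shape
(11, 37)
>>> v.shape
(37, 37)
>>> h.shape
(3, 37)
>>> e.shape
(37, 13)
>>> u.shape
(3, 37)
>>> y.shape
(37, 3)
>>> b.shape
(11, 3)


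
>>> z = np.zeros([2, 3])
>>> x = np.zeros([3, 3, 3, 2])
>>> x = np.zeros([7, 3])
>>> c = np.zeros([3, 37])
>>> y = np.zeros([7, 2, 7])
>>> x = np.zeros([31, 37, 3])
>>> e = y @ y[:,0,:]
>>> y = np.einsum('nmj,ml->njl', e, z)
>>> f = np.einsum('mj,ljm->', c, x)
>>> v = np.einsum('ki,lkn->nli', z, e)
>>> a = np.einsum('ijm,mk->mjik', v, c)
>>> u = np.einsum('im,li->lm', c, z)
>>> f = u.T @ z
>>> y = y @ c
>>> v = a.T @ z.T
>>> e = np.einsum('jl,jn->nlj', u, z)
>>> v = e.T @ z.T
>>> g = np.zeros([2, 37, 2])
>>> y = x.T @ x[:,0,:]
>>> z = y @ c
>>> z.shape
(3, 37, 37)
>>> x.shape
(31, 37, 3)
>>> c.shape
(3, 37)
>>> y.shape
(3, 37, 3)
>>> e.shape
(3, 37, 2)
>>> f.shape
(37, 3)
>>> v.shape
(2, 37, 2)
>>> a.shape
(3, 7, 7, 37)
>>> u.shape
(2, 37)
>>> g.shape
(2, 37, 2)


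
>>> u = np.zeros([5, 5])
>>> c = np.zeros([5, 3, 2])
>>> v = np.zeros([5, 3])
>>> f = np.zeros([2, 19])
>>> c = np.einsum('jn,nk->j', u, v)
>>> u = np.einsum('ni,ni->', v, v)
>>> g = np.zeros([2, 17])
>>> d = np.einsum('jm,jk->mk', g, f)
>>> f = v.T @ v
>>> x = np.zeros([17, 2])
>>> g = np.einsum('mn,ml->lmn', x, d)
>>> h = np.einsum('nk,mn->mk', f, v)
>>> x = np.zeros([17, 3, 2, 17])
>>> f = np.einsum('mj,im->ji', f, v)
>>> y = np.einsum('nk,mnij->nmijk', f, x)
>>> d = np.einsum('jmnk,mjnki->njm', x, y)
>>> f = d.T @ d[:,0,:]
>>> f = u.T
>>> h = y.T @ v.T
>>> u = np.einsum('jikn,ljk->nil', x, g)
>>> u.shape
(17, 3, 19)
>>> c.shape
(5,)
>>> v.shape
(5, 3)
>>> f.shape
()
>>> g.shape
(19, 17, 2)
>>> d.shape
(2, 17, 3)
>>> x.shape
(17, 3, 2, 17)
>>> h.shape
(5, 17, 2, 17, 5)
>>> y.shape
(3, 17, 2, 17, 5)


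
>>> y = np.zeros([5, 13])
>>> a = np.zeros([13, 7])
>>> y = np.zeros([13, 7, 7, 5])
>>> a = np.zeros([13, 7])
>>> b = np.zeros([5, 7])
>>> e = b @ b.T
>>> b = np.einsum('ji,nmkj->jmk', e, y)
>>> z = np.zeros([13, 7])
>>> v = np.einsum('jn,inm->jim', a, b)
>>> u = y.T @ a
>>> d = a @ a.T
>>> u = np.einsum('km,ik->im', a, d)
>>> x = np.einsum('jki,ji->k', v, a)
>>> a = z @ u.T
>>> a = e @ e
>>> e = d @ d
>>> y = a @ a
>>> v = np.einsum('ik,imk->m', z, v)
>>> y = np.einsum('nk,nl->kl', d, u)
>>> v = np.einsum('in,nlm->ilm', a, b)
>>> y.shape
(13, 7)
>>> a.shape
(5, 5)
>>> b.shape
(5, 7, 7)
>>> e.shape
(13, 13)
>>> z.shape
(13, 7)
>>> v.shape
(5, 7, 7)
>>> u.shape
(13, 7)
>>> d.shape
(13, 13)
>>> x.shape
(5,)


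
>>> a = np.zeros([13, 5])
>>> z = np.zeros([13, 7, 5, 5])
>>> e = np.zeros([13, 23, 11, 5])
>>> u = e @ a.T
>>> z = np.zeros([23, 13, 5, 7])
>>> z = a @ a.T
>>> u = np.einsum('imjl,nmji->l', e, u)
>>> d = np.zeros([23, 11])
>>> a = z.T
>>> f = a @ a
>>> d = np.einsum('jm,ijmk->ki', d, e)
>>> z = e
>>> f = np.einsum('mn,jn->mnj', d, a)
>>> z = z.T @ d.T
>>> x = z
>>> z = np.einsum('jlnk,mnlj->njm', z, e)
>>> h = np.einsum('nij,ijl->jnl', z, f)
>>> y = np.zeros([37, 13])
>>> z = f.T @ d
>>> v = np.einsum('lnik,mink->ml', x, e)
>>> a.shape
(13, 13)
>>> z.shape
(13, 13, 13)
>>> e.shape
(13, 23, 11, 5)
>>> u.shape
(5,)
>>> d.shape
(5, 13)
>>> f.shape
(5, 13, 13)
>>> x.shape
(5, 11, 23, 5)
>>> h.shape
(13, 23, 13)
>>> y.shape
(37, 13)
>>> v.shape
(13, 5)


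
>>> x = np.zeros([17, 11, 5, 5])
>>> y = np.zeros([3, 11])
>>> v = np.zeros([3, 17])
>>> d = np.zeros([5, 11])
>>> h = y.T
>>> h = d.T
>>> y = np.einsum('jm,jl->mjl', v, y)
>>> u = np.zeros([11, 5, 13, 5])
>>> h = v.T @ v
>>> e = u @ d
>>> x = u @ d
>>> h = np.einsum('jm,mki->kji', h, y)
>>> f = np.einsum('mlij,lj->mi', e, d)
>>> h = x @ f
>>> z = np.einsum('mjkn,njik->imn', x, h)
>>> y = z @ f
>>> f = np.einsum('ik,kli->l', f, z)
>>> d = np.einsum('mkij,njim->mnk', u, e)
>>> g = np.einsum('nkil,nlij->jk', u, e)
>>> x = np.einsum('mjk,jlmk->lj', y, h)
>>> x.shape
(5, 11)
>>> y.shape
(13, 11, 13)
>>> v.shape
(3, 17)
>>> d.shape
(11, 11, 5)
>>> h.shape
(11, 5, 13, 13)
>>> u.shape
(11, 5, 13, 5)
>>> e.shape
(11, 5, 13, 11)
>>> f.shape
(11,)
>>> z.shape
(13, 11, 11)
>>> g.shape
(11, 5)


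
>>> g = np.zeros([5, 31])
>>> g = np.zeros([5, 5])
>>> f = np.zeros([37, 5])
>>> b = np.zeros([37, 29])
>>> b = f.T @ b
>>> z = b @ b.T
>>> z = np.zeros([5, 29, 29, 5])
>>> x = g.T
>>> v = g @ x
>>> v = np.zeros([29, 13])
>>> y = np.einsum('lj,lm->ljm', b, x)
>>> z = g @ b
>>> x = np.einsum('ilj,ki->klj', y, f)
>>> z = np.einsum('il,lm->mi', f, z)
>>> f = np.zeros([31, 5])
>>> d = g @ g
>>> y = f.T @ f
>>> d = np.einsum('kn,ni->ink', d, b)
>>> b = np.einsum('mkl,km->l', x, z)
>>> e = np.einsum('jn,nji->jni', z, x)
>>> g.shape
(5, 5)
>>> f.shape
(31, 5)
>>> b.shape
(5,)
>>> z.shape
(29, 37)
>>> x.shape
(37, 29, 5)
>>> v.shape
(29, 13)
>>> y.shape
(5, 5)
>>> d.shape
(29, 5, 5)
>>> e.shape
(29, 37, 5)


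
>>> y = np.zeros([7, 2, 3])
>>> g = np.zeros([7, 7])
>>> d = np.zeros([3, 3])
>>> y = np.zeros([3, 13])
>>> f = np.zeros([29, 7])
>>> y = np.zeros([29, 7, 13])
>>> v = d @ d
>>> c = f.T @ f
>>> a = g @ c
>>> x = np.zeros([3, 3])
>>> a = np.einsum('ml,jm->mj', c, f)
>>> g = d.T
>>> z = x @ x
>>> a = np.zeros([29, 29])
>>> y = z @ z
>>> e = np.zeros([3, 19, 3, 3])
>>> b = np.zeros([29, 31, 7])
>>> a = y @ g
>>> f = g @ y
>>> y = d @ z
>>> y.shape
(3, 3)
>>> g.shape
(3, 3)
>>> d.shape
(3, 3)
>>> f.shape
(3, 3)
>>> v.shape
(3, 3)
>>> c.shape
(7, 7)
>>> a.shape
(3, 3)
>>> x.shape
(3, 3)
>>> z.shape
(3, 3)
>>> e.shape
(3, 19, 3, 3)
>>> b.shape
(29, 31, 7)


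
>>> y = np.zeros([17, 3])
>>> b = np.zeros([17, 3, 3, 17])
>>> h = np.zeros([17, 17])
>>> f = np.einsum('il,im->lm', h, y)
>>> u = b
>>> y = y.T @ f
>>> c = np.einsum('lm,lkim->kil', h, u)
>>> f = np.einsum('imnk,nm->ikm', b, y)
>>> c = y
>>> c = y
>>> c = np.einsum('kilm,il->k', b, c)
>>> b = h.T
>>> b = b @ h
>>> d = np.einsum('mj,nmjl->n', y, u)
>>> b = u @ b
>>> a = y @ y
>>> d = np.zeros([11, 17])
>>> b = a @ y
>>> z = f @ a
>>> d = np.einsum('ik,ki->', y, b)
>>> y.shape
(3, 3)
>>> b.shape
(3, 3)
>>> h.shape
(17, 17)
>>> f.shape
(17, 17, 3)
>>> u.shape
(17, 3, 3, 17)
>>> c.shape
(17,)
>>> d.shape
()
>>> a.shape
(3, 3)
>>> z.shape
(17, 17, 3)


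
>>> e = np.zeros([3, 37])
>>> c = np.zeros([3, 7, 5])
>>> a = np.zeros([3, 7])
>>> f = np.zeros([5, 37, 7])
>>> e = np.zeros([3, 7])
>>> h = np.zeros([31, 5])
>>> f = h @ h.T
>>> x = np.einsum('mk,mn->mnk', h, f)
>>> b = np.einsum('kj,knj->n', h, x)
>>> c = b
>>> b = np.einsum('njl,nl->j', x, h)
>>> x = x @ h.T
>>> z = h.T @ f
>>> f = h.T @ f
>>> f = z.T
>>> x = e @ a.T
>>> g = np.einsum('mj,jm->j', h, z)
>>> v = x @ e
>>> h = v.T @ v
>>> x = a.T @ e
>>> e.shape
(3, 7)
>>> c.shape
(31,)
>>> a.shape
(3, 7)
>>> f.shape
(31, 5)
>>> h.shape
(7, 7)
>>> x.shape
(7, 7)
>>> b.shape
(31,)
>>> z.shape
(5, 31)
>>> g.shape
(5,)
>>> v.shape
(3, 7)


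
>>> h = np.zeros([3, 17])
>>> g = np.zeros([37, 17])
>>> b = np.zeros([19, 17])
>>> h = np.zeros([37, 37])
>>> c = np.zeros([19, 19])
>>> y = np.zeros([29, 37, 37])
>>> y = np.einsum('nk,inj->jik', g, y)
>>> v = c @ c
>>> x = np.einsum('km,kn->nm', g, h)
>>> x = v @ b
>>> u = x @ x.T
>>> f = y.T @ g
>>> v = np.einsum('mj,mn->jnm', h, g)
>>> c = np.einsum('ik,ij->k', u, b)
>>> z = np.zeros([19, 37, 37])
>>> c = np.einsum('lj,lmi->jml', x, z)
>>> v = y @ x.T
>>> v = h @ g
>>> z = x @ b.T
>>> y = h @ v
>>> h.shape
(37, 37)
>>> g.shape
(37, 17)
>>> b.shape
(19, 17)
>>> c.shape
(17, 37, 19)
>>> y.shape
(37, 17)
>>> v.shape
(37, 17)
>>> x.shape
(19, 17)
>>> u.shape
(19, 19)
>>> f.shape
(17, 29, 17)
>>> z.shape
(19, 19)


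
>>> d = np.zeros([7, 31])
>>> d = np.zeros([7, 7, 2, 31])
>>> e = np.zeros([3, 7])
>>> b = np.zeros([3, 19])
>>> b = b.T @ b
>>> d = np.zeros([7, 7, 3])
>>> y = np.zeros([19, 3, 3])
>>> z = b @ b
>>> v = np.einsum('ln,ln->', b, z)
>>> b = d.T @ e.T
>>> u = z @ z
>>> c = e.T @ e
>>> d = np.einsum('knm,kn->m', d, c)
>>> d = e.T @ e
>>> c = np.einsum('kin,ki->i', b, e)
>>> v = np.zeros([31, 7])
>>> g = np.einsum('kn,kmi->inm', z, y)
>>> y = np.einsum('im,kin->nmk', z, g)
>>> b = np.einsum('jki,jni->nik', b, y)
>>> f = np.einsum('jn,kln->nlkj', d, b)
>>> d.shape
(7, 7)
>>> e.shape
(3, 7)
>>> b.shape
(19, 3, 7)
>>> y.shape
(3, 19, 3)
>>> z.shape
(19, 19)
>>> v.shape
(31, 7)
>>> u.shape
(19, 19)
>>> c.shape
(7,)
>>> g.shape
(3, 19, 3)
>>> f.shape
(7, 3, 19, 7)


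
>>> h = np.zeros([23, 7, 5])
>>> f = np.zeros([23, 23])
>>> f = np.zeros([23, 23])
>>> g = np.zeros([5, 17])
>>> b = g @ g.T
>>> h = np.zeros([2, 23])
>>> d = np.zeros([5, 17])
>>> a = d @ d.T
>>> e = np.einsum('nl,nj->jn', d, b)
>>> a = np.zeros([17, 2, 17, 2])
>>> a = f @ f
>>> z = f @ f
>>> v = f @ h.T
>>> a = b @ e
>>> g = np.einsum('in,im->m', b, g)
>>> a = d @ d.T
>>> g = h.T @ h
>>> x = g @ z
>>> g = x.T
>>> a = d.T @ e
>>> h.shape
(2, 23)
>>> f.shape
(23, 23)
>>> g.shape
(23, 23)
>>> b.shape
(5, 5)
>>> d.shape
(5, 17)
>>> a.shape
(17, 5)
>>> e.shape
(5, 5)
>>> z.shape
(23, 23)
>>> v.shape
(23, 2)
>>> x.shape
(23, 23)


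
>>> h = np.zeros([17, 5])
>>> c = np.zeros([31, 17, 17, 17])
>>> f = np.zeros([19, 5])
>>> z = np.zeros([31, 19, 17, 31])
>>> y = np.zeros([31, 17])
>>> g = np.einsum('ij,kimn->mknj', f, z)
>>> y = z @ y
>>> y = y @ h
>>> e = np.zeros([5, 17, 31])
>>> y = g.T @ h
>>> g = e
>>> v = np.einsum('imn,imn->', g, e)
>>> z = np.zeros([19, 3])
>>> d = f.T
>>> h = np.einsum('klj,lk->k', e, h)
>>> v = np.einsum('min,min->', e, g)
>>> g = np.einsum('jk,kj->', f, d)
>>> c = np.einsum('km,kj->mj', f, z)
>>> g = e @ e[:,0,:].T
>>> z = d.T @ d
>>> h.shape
(5,)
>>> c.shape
(5, 3)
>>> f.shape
(19, 5)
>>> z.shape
(19, 19)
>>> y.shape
(5, 31, 31, 5)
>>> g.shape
(5, 17, 5)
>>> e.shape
(5, 17, 31)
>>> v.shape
()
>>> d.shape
(5, 19)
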